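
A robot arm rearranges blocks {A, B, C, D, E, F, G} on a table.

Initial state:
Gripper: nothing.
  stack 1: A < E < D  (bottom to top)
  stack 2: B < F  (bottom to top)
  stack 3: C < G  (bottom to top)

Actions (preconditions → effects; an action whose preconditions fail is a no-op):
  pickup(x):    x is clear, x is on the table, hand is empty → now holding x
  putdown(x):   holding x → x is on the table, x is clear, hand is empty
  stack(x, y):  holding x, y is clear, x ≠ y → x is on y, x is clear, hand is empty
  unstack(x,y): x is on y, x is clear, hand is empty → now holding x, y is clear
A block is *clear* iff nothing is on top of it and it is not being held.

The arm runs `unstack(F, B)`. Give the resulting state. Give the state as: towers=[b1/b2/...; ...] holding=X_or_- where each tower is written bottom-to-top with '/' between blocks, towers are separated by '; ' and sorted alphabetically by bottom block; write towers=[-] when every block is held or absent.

towers=[A/E/D; B; C/G] holding=F

before: towers=[A/E/D; B/F; C/G] holding=-
pre[unstack(F, B)]: on(F,B) ✓, clear(F) ✓, handempty ✓
all met → apply unstack(F, B)
after:  towers=[A/E/D; B; C/G] holding=F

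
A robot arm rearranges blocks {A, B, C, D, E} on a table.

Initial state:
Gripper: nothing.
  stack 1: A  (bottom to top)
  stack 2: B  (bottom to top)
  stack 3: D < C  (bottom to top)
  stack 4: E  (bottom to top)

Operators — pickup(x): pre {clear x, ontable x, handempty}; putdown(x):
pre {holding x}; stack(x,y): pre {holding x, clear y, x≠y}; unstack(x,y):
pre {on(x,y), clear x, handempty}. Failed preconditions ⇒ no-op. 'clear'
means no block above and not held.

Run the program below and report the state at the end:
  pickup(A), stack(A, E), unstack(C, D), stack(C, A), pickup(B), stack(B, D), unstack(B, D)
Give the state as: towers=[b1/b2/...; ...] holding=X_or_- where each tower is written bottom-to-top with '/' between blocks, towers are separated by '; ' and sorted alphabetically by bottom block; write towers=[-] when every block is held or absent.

step 1 (pickup(A)): towers=[B; D/C; E] holding=A
step 2 (stack(A, E)): towers=[B; D/C; E/A] holding=-
step 3 (unstack(C, D)): towers=[B; D; E/A] holding=C
step 4 (stack(C, A)): towers=[B; D; E/A/C] holding=-
step 5 (pickup(B)): towers=[D; E/A/C] holding=B
step 6 (stack(B, D)): towers=[D/B; E/A/C] holding=-
step 7 (unstack(B, D)): towers=[D; E/A/C] holding=B

towers=[D; E/A/C] holding=B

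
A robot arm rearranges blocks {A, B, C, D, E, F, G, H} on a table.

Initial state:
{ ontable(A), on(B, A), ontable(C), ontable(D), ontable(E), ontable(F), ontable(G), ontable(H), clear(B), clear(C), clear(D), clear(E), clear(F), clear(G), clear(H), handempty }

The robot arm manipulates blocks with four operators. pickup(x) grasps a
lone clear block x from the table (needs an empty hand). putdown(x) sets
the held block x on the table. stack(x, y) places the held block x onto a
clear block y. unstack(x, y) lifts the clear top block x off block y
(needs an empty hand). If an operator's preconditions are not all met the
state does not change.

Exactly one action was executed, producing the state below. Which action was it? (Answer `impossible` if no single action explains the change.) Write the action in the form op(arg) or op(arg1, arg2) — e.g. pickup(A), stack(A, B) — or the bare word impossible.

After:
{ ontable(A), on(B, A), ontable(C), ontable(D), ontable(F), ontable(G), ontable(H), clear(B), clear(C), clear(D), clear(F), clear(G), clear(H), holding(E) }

pickup(E)

target: towers=[A/B; C; D; F; G; H] holding=E
         pickup(G) → towers=[A/B; C; D; E; F; H] holding=G
         pickup(E) → towers=[A/B; C; D; F; G; H] holding=E  ← match
         pickup(H) → towers=[A/B; C; D; E; F; G] holding=H
     unstack(B, A) → towers=[A; C; D; E; F; G; H] holding=B
         pickup(F) → towers=[A/B; C; D; E; G; H] holding=F
         pickup(D) → towers=[A/B; C; E; F; G; H] holding=D
         pickup(C) → towers=[A/B; D; E; F; G; H] holding=C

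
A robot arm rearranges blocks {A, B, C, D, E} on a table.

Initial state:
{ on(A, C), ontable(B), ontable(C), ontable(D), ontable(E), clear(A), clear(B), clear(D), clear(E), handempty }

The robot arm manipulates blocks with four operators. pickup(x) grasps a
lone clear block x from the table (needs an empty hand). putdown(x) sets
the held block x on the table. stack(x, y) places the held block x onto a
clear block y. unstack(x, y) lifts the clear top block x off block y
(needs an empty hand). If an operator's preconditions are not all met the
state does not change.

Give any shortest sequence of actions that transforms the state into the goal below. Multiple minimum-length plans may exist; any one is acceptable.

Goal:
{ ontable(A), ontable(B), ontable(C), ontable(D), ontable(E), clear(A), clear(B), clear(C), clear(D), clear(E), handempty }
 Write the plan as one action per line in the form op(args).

unstack(A, C)
putdown(A)

step 1 (unstack(A, C)): towers=[B; C; D; E] holding=A
step 2 (putdown(A)): towers=[A; B; C; D; E] holding=-
goal check: towers=[A; B; C; D; E] holding=- — reached (length 2, optimal by BFS)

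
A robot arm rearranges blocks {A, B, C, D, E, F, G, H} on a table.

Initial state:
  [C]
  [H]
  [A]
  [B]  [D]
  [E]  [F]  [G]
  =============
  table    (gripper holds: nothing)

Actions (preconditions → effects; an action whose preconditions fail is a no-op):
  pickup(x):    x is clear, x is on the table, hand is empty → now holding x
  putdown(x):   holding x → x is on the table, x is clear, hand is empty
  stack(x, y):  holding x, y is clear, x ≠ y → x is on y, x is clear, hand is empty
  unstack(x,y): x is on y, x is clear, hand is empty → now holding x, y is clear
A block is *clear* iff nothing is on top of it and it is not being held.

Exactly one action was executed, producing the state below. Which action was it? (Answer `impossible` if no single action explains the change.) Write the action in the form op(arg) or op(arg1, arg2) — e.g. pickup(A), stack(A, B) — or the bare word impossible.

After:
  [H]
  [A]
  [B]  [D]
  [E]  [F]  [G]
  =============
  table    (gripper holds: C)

unstack(C, H)

target: towers=[E/B/A/H; F/D; G] holding=C
         pickup(G) → towers=[E/B/A/H/C; F/D] holding=G
     unstack(D, F) → towers=[E/B/A/H/C; F; G] holding=D
     unstack(C, H) → towers=[E/B/A/H; F/D; G] holding=C  ← match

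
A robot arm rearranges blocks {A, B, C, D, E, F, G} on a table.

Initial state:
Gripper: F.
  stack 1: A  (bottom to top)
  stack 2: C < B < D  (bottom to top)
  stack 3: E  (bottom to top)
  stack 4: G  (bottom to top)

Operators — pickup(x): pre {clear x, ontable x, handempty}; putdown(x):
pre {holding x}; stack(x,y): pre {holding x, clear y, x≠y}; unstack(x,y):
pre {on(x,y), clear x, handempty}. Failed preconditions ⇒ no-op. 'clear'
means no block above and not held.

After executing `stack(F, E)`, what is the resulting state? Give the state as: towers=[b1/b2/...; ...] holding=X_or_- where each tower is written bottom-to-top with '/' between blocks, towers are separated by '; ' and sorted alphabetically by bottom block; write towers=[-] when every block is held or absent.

before: towers=[A; C/B/D; E; G] holding=F
pre[stack(F, E)]: holding(F) yes, clear(E) yes, F≠E yes
all met → apply stack(F, E)
after:  towers=[A; C/B/D; E/F; G] holding=-

towers=[A; C/B/D; E/F; G] holding=-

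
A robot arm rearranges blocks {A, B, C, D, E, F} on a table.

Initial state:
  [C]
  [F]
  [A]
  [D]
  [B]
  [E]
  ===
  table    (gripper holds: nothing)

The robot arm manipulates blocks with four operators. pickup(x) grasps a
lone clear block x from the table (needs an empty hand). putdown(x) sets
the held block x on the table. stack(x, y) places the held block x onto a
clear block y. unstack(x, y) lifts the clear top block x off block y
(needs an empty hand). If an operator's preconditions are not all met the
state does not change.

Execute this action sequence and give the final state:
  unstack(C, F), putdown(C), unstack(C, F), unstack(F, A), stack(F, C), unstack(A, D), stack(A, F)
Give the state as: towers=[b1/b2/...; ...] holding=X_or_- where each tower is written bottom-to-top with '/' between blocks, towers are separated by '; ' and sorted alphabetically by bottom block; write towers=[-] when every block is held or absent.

towers=[C/F/A; E/B/D] holding=-

step 1 (unstack(C, F)): towers=[E/B/D/A/F] holding=C
step 2 (putdown(C)): towers=[C; E/B/D/A/F] holding=-
step 3 (unstack(C, F)) [no-op]: towers=[C; E/B/D/A/F] holding=-
step 4 (unstack(F, A)): towers=[C; E/B/D/A] holding=F
step 5 (stack(F, C)): towers=[C/F; E/B/D/A] holding=-
step 6 (unstack(A, D)): towers=[C/F; E/B/D] holding=A
step 7 (stack(A, F)): towers=[C/F/A; E/B/D] holding=-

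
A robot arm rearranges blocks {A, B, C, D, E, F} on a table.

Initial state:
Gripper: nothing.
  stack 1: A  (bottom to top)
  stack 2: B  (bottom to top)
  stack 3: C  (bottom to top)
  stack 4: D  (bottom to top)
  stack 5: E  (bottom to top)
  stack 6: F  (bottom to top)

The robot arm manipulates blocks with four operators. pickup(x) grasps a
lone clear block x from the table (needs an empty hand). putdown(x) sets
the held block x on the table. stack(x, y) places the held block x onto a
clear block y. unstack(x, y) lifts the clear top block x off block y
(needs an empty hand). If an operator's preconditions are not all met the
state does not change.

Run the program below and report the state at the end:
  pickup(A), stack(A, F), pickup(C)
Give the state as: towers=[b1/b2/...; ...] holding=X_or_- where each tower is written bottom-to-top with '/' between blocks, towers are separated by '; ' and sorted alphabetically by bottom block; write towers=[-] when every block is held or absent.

towers=[B; D; E; F/A] holding=C

step 1 (pickup(A)): towers=[B; C; D; E; F] holding=A
step 2 (stack(A, F)): towers=[B; C; D; E; F/A] holding=-
step 3 (pickup(C)): towers=[B; D; E; F/A] holding=C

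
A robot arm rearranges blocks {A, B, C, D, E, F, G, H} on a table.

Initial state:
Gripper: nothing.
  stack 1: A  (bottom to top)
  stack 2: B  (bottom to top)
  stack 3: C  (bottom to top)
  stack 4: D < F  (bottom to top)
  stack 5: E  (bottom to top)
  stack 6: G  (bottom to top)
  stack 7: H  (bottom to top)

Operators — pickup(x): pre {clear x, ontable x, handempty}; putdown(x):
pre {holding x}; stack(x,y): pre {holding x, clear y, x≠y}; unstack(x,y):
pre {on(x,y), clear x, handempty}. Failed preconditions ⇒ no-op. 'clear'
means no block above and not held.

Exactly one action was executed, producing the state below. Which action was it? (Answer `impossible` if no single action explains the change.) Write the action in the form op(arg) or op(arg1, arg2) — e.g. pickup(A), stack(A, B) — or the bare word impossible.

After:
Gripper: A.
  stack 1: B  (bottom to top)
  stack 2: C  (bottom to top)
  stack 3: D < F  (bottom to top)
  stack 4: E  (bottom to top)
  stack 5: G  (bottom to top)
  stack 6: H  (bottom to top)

pickup(A)

target: towers=[B; C; D/F; E; G; H] holding=A
         pickup(G) → towers=[A; B; C; D/F; E; H] holding=G
         pickup(A) → towers=[B; C; D/F; E; G; H] holding=A  ← match
         pickup(E) → towers=[A; B; C; D/F; G; H] holding=E
         pickup(H) → towers=[A; B; C; D/F; E; G] holding=H
         pickup(B) → towers=[A; C; D/F; E; G; H] holding=B
     unstack(F, D) → towers=[A; B; C; D; E; G; H] holding=F
         pickup(C) → towers=[A; B; D/F; E; G; H] holding=C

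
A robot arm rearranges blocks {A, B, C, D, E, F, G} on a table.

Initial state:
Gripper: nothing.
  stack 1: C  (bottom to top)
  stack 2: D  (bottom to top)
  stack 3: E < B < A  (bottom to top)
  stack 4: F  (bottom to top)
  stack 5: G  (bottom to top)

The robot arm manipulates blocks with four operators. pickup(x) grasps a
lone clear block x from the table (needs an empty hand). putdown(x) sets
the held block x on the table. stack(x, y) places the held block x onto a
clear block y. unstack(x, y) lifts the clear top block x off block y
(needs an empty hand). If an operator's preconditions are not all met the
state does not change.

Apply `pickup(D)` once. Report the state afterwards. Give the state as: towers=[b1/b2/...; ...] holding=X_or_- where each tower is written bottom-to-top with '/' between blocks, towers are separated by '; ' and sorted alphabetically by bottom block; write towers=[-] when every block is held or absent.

before: towers=[C; D; E/B/A; F; G] holding=-
pre[pickup(D)]: clear(D) ok, ontable(D) ok, handempty ok
all met → apply pickup(D)
after:  towers=[C; E/B/A; F; G] holding=D

towers=[C; E/B/A; F; G] holding=D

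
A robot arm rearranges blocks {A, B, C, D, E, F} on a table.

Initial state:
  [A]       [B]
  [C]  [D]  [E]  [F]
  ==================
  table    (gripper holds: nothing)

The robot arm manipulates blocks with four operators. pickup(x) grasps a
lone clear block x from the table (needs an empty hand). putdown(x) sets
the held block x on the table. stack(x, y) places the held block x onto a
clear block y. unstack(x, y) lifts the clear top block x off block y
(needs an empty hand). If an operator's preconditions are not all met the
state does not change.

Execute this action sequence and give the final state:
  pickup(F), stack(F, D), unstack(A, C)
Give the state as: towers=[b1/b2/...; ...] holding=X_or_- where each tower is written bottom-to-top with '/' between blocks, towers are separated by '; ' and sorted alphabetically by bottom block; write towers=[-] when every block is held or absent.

towers=[C; D/F; E/B] holding=A

step 1 (pickup(F)): towers=[C/A; D; E/B] holding=F
step 2 (stack(F, D)): towers=[C/A; D/F; E/B] holding=-
step 3 (unstack(A, C)): towers=[C; D/F; E/B] holding=A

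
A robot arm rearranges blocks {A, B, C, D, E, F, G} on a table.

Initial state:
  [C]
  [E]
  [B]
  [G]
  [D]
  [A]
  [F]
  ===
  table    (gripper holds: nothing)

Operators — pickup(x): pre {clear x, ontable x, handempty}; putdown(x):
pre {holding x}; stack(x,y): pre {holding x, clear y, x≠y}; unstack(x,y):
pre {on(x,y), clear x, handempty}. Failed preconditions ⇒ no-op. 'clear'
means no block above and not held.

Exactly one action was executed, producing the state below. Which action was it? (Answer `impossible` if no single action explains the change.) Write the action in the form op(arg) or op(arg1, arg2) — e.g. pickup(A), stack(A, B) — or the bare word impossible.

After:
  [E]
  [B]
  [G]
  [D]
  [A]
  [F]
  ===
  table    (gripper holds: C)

unstack(C, E)

target: towers=[F/A/D/G/B/E] holding=C
     unstack(C, E) → towers=[F/A/D/G/B/E] holding=C  ← match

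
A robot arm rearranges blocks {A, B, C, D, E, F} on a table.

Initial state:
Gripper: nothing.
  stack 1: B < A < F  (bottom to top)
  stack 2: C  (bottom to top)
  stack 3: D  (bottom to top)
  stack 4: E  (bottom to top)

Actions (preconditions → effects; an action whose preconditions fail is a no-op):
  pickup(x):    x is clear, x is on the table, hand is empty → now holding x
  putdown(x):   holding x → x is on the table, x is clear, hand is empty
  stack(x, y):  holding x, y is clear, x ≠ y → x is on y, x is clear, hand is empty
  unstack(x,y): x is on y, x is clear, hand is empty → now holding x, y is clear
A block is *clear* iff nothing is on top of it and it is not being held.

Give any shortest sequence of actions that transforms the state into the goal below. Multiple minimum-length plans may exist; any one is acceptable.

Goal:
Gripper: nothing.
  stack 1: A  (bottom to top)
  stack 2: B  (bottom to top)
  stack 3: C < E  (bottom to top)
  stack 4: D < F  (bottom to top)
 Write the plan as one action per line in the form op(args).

unstack(F, A)
stack(F, D)
unstack(A, B)
putdown(A)
pickup(E)
stack(E, C)

step 1 (unstack(F, A)): towers=[B/A; C; D; E] holding=F
step 2 (stack(F, D)): towers=[B/A; C; D/F; E] holding=-
step 3 (unstack(A, B)): towers=[B; C; D/F; E] holding=A
step 4 (putdown(A)): towers=[A; B; C; D/F; E] holding=-
step 5 (pickup(E)): towers=[A; B; C; D/F] holding=E
step 6 (stack(E, C)): towers=[A; B; C/E; D/F] holding=-
goal check: towers=[A; B; C/E; D/F] holding=- — reached (length 6, optimal by BFS)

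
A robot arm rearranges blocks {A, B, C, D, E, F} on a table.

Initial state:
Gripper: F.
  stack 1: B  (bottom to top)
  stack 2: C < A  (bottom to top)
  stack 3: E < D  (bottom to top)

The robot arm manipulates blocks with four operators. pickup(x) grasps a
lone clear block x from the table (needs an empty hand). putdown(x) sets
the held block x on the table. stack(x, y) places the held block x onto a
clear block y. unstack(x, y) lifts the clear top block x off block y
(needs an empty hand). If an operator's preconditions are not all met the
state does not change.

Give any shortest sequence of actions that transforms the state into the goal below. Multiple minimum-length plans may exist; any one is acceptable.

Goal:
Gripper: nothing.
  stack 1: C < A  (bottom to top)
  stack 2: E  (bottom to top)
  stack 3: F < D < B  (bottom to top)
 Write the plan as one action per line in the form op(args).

putdown(F)
unstack(D, E)
stack(D, F)
pickup(B)
stack(B, D)

step 1 (putdown(F)): towers=[B; C/A; E/D; F] holding=-
step 2 (unstack(D, E)): towers=[B; C/A; E; F] holding=D
step 3 (stack(D, F)): towers=[B; C/A; E; F/D] holding=-
step 4 (pickup(B)): towers=[C/A; E; F/D] holding=B
step 5 (stack(B, D)): towers=[C/A; E; F/D/B] holding=-
goal check: towers=[C/A; E; F/D/B] holding=- — reached (length 5, optimal by BFS)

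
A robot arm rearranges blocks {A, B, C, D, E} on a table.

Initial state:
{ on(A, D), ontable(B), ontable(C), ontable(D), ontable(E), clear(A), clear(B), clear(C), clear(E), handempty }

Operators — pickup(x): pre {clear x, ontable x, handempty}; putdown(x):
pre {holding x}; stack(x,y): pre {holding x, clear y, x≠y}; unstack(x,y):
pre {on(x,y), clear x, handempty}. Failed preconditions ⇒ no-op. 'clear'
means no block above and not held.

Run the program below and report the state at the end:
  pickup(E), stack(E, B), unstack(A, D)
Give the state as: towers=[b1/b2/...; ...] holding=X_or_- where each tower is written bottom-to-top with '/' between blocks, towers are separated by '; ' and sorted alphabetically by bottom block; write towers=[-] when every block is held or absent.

step 1 (pickup(E)): towers=[B; C; D/A] holding=E
step 2 (stack(E, B)): towers=[B/E; C; D/A] holding=-
step 3 (unstack(A, D)): towers=[B/E; C; D] holding=A

towers=[B/E; C; D] holding=A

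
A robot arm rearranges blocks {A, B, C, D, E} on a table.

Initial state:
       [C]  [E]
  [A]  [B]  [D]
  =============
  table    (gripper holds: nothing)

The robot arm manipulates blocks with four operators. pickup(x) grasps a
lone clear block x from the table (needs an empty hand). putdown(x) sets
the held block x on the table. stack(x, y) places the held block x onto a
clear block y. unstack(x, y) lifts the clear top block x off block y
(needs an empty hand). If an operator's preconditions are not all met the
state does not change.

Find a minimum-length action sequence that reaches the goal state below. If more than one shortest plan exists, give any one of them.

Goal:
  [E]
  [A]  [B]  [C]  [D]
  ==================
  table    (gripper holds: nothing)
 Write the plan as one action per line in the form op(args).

unstack(E, D)
stack(E, A)
unstack(C, B)
putdown(C)

step 1 (unstack(E, D)): towers=[A; B/C; D] holding=E
step 2 (stack(E, A)): towers=[A/E; B/C; D] holding=-
step 3 (unstack(C, B)): towers=[A/E; B; D] holding=C
step 4 (putdown(C)): towers=[A/E; B; C; D] holding=-
goal check: towers=[A/E; B; C; D] holding=- — reached (length 4, optimal by BFS)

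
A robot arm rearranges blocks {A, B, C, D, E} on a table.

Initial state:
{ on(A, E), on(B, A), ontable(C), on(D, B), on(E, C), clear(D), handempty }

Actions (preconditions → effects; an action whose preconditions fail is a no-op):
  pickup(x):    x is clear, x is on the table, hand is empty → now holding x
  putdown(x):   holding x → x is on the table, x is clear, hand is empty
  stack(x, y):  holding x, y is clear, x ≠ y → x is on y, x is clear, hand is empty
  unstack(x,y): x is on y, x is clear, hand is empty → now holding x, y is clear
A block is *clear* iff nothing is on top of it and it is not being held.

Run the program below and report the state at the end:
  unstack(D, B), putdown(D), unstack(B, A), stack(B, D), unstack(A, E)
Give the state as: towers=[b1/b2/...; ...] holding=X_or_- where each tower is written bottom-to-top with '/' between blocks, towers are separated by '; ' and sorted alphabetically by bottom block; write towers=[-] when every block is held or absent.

step 1 (unstack(D, B)): towers=[C/E/A/B] holding=D
step 2 (putdown(D)): towers=[C/E/A/B; D] holding=-
step 3 (unstack(B, A)): towers=[C/E/A; D] holding=B
step 4 (stack(B, D)): towers=[C/E/A; D/B] holding=-
step 5 (unstack(A, E)): towers=[C/E; D/B] holding=A

towers=[C/E; D/B] holding=A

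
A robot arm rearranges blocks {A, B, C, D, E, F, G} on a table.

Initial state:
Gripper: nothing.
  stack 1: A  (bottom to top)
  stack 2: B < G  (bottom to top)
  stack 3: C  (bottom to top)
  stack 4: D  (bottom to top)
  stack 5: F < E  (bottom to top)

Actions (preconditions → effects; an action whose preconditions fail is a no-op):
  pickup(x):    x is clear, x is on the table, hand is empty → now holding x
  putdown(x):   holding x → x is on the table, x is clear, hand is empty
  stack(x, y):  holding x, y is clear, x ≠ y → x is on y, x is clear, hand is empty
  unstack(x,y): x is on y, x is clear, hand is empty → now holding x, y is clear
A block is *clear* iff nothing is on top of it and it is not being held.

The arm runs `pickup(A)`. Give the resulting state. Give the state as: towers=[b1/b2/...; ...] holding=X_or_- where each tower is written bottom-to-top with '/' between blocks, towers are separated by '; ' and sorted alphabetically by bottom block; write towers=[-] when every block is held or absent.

towers=[B/G; C; D; F/E] holding=A

before: towers=[A; B/G; C; D; F/E] holding=-
pre[pickup(A)]: clear(A) ok, ontable(A) ok, handempty ok
all met → apply pickup(A)
after:  towers=[B/G; C; D; F/E] holding=A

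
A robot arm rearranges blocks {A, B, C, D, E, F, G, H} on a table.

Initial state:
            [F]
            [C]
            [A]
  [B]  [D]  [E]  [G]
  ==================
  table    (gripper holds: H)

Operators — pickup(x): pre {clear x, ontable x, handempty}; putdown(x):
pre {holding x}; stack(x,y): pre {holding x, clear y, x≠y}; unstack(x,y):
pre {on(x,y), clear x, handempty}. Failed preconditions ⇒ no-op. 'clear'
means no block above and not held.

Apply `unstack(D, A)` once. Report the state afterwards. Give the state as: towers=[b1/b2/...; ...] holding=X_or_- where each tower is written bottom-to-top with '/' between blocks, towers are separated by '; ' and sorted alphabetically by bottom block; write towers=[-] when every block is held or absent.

towers=[B; D; E/A/C/F; G] holding=H

before: towers=[B; D; E/A/C/F; G] holding=H
pre[unstack(D, A)]: on(D,A) ✗, clear(D) ✓, handempty ✗
on(D,A), handempty unmet → unstack(D, A) is a no-op
after:  towers=[B; D; E/A/C/F; G] holding=H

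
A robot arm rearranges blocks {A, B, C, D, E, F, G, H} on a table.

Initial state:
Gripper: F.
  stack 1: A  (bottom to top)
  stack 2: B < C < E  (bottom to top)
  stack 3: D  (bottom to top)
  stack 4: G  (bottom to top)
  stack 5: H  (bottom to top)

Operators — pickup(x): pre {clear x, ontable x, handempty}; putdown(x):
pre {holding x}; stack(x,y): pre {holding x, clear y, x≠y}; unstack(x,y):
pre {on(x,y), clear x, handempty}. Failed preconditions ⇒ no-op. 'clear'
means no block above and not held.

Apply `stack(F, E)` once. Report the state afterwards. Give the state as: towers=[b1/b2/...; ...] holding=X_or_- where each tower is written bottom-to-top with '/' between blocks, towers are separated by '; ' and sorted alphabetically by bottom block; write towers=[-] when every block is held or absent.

towers=[A; B/C/E/F; D; G; H] holding=-

before: towers=[A; B/C/E; D; G; H] holding=F
pre[stack(F, E)]: holding(F) ✓, clear(E) ✓, F≠E ✓
all met → apply stack(F, E)
after:  towers=[A; B/C/E/F; D; G; H] holding=-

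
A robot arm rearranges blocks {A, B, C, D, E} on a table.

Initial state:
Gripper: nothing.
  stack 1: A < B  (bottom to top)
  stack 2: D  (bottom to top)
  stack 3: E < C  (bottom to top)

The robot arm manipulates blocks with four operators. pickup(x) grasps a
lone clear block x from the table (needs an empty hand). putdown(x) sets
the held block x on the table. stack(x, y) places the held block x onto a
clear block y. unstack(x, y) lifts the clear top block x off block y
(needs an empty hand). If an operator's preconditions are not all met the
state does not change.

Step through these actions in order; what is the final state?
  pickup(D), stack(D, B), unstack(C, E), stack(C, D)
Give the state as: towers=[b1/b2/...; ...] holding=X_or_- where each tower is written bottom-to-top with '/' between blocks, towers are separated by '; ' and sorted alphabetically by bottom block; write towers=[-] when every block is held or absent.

step 1 (pickup(D)): towers=[A/B; E/C] holding=D
step 2 (stack(D, B)): towers=[A/B/D; E/C] holding=-
step 3 (unstack(C, E)): towers=[A/B/D; E] holding=C
step 4 (stack(C, D)): towers=[A/B/D/C; E] holding=-

towers=[A/B/D/C; E] holding=-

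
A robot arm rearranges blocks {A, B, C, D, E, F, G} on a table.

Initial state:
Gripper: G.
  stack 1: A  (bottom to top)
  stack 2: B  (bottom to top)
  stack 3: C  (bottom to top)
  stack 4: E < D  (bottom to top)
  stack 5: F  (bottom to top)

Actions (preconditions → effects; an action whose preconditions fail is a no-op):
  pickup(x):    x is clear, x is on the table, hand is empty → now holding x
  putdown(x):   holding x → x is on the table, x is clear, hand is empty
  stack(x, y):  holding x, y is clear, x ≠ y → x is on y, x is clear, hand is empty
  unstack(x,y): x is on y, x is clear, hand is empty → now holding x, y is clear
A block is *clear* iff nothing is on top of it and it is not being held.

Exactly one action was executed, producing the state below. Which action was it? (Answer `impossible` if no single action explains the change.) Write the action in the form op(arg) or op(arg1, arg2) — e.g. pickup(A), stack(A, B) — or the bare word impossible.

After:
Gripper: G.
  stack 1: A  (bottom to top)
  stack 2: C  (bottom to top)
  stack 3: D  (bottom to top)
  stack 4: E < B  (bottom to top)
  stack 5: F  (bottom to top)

target: towers=[A; C; D; E/B; F] holding=G
        putdown(G) → towers=[A; B; C; E/D; F; G] holding=-
       stack(G, B) → towers=[A; B/G; C; E/D; F] holding=-
       stack(G, F) → towers=[A; B; C; E/D; F/G] holding=-
       stack(G, D) → towers=[A; B; C; E/D/G; F] holding=-
       stack(G, A) → towers=[A/G; B; C; E/D; F] holding=-
       stack(G, C) → towers=[A; B; C/G; E/D; F] holding=-
none of the 6 applicable actions match → impossible

impossible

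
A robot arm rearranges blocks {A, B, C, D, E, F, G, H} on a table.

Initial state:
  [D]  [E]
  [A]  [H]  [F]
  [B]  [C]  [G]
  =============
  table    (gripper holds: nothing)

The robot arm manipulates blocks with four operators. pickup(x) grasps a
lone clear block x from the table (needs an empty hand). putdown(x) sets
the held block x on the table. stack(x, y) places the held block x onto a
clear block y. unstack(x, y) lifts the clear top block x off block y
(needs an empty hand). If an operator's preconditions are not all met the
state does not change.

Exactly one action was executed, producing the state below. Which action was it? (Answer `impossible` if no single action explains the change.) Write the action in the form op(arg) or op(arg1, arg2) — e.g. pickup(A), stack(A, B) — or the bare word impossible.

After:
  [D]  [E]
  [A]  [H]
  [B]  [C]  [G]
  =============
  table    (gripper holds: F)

unstack(F, G)

target: towers=[B/A/D; C/H/E; G] holding=F
     unstack(E, H) → towers=[B/A/D; C/H; G/F] holding=E
     unstack(F, G) → towers=[B/A/D; C/H/E; G] holding=F  ← match
     unstack(D, A) → towers=[B/A; C/H/E; G/F] holding=D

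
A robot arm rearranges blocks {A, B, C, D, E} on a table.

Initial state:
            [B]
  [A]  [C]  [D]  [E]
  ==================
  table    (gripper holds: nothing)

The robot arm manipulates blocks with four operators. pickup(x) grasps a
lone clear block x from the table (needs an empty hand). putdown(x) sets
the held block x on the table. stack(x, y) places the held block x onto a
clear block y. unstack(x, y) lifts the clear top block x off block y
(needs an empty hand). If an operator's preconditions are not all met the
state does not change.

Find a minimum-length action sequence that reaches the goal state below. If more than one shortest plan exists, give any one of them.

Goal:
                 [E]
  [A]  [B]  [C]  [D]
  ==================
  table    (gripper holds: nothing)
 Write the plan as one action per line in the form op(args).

step 1 (unstack(B, D)): towers=[A; C; D; E] holding=B
step 2 (putdown(B)): towers=[A; B; C; D; E] holding=-
step 3 (pickup(E)): towers=[A; B; C; D] holding=E
step 4 (stack(E, D)): towers=[A; B; C; D/E] holding=-
goal check: towers=[A; B; C; D/E] holding=- — reached (length 4, optimal by BFS)

unstack(B, D)
putdown(B)
pickup(E)
stack(E, D)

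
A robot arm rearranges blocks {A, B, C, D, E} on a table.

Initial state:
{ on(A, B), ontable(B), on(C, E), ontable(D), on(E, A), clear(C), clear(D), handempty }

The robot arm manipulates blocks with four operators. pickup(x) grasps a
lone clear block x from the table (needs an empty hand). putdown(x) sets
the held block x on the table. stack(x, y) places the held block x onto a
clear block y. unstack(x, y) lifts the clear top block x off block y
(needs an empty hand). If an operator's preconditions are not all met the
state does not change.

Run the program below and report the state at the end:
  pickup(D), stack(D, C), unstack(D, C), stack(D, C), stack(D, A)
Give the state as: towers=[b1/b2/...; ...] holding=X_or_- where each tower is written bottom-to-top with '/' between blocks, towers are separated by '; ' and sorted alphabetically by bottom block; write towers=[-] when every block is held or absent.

towers=[B/A/E/C/D] holding=-

step 1 (pickup(D)): towers=[B/A/E/C] holding=D
step 2 (stack(D, C)): towers=[B/A/E/C/D] holding=-
step 3 (unstack(D, C)): towers=[B/A/E/C] holding=D
step 4 (stack(D, C)): towers=[B/A/E/C/D] holding=-
step 5 (stack(D, A)) [no-op]: towers=[B/A/E/C/D] holding=-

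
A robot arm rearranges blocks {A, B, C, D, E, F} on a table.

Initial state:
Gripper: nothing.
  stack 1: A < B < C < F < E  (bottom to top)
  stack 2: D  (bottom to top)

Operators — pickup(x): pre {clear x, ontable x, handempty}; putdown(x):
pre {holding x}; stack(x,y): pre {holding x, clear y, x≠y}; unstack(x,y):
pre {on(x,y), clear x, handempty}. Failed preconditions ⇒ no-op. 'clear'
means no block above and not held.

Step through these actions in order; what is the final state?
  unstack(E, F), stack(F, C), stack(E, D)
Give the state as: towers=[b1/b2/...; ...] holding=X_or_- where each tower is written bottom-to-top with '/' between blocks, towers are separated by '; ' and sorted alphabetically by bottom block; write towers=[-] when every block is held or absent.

towers=[A/B/C/F; D/E] holding=-

step 1 (unstack(E, F)): towers=[A/B/C/F; D] holding=E
step 2 (stack(F, C)) [no-op]: towers=[A/B/C/F; D] holding=E
step 3 (stack(E, D)): towers=[A/B/C/F; D/E] holding=-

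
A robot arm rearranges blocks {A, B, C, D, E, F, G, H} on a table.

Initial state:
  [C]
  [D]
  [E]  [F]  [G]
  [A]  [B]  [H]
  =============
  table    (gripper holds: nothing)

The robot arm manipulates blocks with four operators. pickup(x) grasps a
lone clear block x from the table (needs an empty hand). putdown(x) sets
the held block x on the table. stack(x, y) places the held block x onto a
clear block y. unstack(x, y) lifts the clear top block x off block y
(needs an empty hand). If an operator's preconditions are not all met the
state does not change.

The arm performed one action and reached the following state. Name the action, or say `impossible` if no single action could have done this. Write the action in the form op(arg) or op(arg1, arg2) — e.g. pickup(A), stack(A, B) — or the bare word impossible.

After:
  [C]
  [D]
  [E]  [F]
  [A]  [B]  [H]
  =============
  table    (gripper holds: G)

unstack(G, H)

target: towers=[A/E/D/C; B/F; H] holding=G
     unstack(G, H) → towers=[A/E/D/C; B/F; H] holding=G  ← match
     unstack(F, B) → towers=[A/E/D/C; B; H/G] holding=F
     unstack(C, D) → towers=[A/E/D; B/F; H/G] holding=C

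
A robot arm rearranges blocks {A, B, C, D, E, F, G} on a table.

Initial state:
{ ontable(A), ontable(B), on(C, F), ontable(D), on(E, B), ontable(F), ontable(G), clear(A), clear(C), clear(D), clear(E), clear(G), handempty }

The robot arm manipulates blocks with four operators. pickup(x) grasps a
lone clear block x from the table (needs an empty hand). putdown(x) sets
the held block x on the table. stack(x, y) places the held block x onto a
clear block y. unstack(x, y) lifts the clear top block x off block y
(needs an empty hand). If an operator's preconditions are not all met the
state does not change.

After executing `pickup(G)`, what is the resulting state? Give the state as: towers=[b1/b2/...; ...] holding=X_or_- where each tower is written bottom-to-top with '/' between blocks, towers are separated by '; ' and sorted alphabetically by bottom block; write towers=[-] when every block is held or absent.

towers=[A; B/E; D; F/C] holding=G

before: towers=[A; B/E; D; F/C; G] holding=-
pre[pickup(G)]: clear(G) ✓, ontable(G) ✓, handempty ✓
all met → apply pickup(G)
after:  towers=[A; B/E; D; F/C] holding=G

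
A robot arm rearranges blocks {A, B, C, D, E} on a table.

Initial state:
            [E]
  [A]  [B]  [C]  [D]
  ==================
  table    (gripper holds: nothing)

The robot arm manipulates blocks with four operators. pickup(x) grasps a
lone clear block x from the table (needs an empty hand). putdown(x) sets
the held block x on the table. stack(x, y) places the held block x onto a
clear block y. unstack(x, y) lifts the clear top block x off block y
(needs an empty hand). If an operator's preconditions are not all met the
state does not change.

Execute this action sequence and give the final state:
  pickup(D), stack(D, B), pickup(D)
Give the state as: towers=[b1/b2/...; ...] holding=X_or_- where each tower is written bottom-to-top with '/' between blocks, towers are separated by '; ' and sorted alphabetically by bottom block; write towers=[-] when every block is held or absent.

step 1 (pickup(D)): towers=[A; B; C/E] holding=D
step 2 (stack(D, B)): towers=[A; B/D; C/E] holding=-
step 3 (pickup(D)) [no-op]: towers=[A; B/D; C/E] holding=-

towers=[A; B/D; C/E] holding=-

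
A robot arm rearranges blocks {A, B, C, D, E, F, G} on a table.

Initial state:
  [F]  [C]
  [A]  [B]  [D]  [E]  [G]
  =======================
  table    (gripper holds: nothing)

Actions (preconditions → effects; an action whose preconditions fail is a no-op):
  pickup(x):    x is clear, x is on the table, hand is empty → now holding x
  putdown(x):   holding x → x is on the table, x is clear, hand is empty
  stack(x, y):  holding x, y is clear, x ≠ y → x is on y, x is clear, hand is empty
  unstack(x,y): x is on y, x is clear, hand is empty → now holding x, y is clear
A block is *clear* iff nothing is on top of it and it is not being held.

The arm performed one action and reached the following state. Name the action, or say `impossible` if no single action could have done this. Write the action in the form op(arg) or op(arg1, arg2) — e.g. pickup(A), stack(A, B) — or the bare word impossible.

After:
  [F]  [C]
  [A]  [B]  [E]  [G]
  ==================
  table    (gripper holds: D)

target: towers=[A/F; B/C; E; G] holding=D
     unstack(F, A) → towers=[A; B/C; D; E; G] holding=F
         pickup(G) → towers=[A/F; B/C; D; E] holding=G
         pickup(D) → towers=[A/F; B/C; E; G] holding=D  ← match
         pickup(E) → towers=[A/F; B/C; D; G] holding=E
     unstack(C, B) → towers=[A/F; B; D; E; G] holding=C

pickup(D)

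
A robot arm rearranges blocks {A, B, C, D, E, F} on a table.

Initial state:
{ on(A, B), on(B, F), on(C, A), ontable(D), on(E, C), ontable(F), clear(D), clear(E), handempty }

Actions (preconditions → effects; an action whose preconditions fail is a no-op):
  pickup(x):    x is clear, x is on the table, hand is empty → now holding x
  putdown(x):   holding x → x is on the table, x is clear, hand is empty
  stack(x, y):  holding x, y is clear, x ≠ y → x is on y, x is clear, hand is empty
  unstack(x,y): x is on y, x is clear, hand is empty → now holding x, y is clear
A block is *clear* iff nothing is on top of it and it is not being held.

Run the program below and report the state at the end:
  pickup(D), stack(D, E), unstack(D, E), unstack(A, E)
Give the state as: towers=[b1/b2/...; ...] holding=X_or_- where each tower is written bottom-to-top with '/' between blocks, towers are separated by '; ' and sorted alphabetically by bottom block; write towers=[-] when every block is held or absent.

towers=[F/B/A/C/E] holding=D

step 1 (pickup(D)): towers=[F/B/A/C/E] holding=D
step 2 (stack(D, E)): towers=[F/B/A/C/E/D] holding=-
step 3 (unstack(D, E)): towers=[F/B/A/C/E] holding=D
step 4 (unstack(A, E)) [no-op]: towers=[F/B/A/C/E] holding=D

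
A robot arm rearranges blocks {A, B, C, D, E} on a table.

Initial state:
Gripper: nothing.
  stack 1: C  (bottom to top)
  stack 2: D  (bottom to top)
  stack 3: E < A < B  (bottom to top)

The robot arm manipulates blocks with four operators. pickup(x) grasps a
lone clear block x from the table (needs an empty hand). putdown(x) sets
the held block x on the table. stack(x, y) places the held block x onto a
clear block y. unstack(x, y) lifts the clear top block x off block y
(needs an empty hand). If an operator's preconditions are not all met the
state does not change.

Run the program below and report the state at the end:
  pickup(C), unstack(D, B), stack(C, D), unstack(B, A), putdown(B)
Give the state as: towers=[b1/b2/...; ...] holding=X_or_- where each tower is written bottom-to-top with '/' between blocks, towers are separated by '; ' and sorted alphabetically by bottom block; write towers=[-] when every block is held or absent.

towers=[B; D/C; E/A] holding=-

step 1 (pickup(C)): towers=[D; E/A/B] holding=C
step 2 (unstack(D, B)) [no-op]: towers=[D; E/A/B] holding=C
step 3 (stack(C, D)): towers=[D/C; E/A/B] holding=-
step 4 (unstack(B, A)): towers=[D/C; E/A] holding=B
step 5 (putdown(B)): towers=[B; D/C; E/A] holding=-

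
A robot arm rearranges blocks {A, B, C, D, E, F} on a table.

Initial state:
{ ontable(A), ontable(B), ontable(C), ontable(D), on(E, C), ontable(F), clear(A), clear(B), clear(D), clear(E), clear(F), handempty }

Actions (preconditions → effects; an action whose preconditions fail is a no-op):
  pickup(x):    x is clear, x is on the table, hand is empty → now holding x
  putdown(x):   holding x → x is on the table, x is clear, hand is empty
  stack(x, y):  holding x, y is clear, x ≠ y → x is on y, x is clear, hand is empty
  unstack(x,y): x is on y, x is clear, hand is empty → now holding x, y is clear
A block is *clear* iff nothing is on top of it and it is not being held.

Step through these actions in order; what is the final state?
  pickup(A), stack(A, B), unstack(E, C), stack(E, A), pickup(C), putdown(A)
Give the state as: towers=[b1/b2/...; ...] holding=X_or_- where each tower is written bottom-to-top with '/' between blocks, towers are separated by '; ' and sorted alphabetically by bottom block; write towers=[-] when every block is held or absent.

step 1 (pickup(A)): towers=[B; C/E; D; F] holding=A
step 2 (stack(A, B)): towers=[B/A; C/E; D; F] holding=-
step 3 (unstack(E, C)): towers=[B/A; C; D; F] holding=E
step 4 (stack(E, A)): towers=[B/A/E; C; D; F] holding=-
step 5 (pickup(C)): towers=[B/A/E; D; F] holding=C
step 6 (putdown(A)) [no-op]: towers=[B/A/E; D; F] holding=C

towers=[B/A/E; D; F] holding=C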